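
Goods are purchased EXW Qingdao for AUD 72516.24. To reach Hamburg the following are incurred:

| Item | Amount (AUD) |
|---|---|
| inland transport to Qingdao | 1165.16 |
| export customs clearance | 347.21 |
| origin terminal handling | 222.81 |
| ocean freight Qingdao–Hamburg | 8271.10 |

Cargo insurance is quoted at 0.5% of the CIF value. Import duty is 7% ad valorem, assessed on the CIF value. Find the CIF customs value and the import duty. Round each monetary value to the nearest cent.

Let C be the CIF value. C = EXW price + pre-shipment costs + freight + 0.5% × C
C − 0.5% × C = 72516.24 + 1165.16 + 347.21 + 222.81 + 8271.10
0.995 × C = 82522.52
C = 82522.52 / 0.995 = 82937.21
Insurance premium = 0.5% × 82937.21 = 414.69
Import duty = 82937.21 × 7% = 5805.60

CIF value: AUD 82937.21; import duty: AUD 5805.60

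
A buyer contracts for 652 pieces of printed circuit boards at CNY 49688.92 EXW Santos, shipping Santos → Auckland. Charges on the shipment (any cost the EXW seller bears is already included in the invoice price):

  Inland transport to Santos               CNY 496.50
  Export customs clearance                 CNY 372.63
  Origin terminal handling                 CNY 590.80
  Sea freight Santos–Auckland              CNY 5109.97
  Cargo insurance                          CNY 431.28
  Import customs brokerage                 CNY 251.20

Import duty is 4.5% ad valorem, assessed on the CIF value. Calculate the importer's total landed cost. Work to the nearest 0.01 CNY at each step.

Total landed cost: CNY 59492.35

EXW: the seller makes goods available at their premises; the buyer bears all onward costs.
CIF value = EXW price + inland to port + export clearance + origin terminal + freight + insurance = 49688.92 + 496.50 + 372.63 + 590.80 + 5109.97 + 431.28 = 56690.10
Import duty = 56690.10 × 4.5% = 2551.05
Buyer bears: inland to port 496.50 + export clearance 372.63 + origin terminal 590.80 + freight 5109.97 + insurance 431.28 + brokerage 251.20 + duty 2551.05 = 9803.43
Landed cost = invoice 49688.92 + 9803.43 = 59492.35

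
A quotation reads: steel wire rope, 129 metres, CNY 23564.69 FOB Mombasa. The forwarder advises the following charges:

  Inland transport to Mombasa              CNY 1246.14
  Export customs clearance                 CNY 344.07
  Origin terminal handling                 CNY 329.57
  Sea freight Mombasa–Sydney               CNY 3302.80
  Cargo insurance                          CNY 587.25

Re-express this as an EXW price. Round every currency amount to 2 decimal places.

EXW price: CNY 21644.91

Not relevant to the conversion: freight, insurance — on the buyer under both terms; not part of either seller's price.
From FOB to EXW, the seller no longer bears: inland to port, export clearance, origin terminal.
EXW price = 23564.69 − 1246.14 − 344.07 − 329.57 = 21644.91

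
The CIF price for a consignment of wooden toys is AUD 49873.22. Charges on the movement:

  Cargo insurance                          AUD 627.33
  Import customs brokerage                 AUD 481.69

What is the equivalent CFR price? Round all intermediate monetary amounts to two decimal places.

CFR price: AUD 49245.89

Not relevant to the conversion: brokerage — on the buyer under both terms; not part of either seller's price.
From CIF to CFR, the seller no longer bears: insurance.
CFR price = 49873.22 − 627.33 = 49245.89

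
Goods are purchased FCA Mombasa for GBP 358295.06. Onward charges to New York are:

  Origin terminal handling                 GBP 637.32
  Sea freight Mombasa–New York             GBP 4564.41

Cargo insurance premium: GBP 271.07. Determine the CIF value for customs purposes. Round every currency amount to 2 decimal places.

CIF value: GBP 363767.86

CIF = FCA price + pre-shipment costs + freight + insurance
CIF = 358295.06 + 637.32 + 4564.41 + 271.07 = 363767.86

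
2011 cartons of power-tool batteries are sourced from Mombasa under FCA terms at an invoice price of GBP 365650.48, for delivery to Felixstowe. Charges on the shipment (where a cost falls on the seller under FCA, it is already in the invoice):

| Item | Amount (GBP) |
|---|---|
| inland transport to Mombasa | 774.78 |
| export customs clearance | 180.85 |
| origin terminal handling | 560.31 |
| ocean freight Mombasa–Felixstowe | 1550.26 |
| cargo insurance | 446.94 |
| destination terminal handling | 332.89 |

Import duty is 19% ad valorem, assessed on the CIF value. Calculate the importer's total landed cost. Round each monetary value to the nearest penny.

Total landed cost: GBP 438500.40

FCA: the seller delivers export-cleared goods to the carrier; the buyer bears costs from that point.
Already in the invoice (seller's account under FCA): inland to port, export clearance — exclude.
CIF value = FCA price + origin terminal + freight + insurance = 365650.48 + 560.31 + 1550.26 + 446.94 = 368207.99
Import duty = 368207.99 × 19% = 69959.52
Buyer bears: origin terminal 560.31 + freight 1550.26 + insurance 446.94 + destination terminal 332.89 + duty 69959.52 = 72849.92
Landed cost = invoice 365650.48 + 72849.92 = 438500.40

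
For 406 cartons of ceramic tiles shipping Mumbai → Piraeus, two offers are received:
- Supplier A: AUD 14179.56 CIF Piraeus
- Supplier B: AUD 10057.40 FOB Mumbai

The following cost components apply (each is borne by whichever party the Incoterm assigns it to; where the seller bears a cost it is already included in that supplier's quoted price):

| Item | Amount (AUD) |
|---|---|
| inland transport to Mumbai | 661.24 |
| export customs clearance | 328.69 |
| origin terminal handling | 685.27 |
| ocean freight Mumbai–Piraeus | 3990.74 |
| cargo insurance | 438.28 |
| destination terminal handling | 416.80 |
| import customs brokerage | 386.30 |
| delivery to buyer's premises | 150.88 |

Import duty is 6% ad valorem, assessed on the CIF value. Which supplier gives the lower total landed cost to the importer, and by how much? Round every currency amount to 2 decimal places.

Supplier A (CIF):
The CIF price already equals the CIF value: 14179.56
Import duty = 14179.56 × 6% = 850.77
Buyer bears (A): 416.80 + 386.30 + 150.88 = 953.98
Landed cost (A) = invoice 14179.56 + 953.98 + duty 850.77 = 15984.31
Supplier B (FOB):
CIF value = FOB price + freight + insurance = 10057.40 + 3990.74 + 438.28 = 14486.42
Import duty = 14486.42 × 6% = 869.19
Buyer bears (B): 3990.74 + 438.28 + 416.80 + 386.30 + 150.88 = 5383.00
Landed cost (B) = invoice 10057.40 + 5383.00 + duty 869.19 = 16309.59
Difference = |15984.31 − 16309.59| = 325.28

Supplier A is cheaper by AUD 325.28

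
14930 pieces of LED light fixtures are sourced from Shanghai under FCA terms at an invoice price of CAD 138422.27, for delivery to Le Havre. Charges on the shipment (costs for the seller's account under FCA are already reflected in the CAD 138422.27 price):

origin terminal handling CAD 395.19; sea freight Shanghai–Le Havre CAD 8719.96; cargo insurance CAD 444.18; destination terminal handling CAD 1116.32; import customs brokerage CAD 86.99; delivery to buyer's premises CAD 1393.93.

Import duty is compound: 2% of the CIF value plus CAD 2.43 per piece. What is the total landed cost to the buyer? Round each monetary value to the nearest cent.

Total landed cost: CAD 189818.37

FCA: the seller delivers export-cleared goods to the carrier; the buyer bears costs from that point.
CIF value = FCA price + origin terminal + freight + insurance = 138422.27 + 395.19 + 8719.96 + 444.18 = 147981.60
Ad valorem component: 147981.60 × 2% = 2959.63
Specific component: 14930 × 2.43 = 36279.90
Import duty = 2959.63 + 36279.90 = 39239.53
Buyer bears: origin terminal 395.19 + freight 8719.96 + insurance 444.18 + destination terminal 1116.32 + brokerage 86.99 + delivery 1393.93 + duty 39239.53 = 51396.10
Landed cost = invoice 138422.27 + 51396.10 = 189818.37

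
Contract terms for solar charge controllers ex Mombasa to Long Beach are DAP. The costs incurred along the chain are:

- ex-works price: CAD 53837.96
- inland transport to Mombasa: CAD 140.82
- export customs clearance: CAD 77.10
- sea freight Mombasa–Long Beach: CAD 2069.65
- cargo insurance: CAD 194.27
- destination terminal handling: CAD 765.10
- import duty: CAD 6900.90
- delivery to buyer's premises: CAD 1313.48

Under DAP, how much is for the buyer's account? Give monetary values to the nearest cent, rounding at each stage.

Buyer's account: CAD 6900.90

DAP: the seller bears all costs to the named destination except import duty and clearance.
Seller's account: goods 53837.96 + inland to port 140.82 + export clearance 77.10 + freight 2069.65 + insurance 194.27 + destination terminal 765.10 + delivery 1313.48 = 58398.38
Buyer's account: duty 6900.90 = 6900.90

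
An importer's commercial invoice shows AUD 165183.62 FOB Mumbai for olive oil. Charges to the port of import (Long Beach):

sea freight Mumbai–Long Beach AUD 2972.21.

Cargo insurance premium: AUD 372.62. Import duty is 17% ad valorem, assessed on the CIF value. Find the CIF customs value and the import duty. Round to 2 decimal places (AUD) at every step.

CIF value: AUD 168528.45; import duty: AUD 28649.84

CIF = FOB price + freight + insurance
CIF = 165183.62 + 2972.21 + 372.62 = 168528.45
Import duty = 168528.45 × 17% = 28649.84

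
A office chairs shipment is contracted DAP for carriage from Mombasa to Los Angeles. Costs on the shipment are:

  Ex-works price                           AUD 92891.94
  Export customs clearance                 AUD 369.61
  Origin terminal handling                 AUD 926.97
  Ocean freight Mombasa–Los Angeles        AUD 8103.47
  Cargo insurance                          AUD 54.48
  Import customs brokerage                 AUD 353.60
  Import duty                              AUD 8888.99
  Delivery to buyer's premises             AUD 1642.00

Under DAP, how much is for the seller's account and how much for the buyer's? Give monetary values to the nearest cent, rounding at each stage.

Seller: AUD 103988.47; buyer: AUD 9242.59

DAP: the seller bears all costs to the named destination except import duty and clearance.
Seller's account: goods 92891.94 + export clearance 369.61 + origin terminal 926.97 + freight 8103.47 + insurance 54.48 + delivery 1642.00 = 103988.47
Buyer's account: brokerage 353.60 + duty 8888.99 = 9242.59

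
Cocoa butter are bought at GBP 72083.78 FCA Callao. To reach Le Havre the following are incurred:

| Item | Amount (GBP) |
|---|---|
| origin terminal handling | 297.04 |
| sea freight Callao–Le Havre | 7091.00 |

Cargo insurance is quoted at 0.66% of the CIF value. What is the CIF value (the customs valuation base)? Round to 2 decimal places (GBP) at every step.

CIF value: GBP 79999.82

Let C be the CIF value. C = FCA price + pre-shipment costs + freight + 0.66% × C
C − 0.66% × C = 72083.78 + 297.04 + 7091.00
0.9934 × C = 79471.82
C = 79471.82 / 0.9934 = 79999.82
Insurance premium = 0.66% × 79999.82 = 528.00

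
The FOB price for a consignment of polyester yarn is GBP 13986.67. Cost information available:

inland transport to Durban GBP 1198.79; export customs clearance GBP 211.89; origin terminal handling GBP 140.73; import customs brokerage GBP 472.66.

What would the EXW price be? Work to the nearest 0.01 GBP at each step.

EXW price: GBP 12435.26

Not relevant to the conversion: brokerage — on the buyer under both terms; not part of either seller's price.
From FOB to EXW, the seller no longer bears: inland to port, export clearance, origin terminal.
EXW price = 13986.67 − 1198.79 − 211.89 − 140.73 = 12435.26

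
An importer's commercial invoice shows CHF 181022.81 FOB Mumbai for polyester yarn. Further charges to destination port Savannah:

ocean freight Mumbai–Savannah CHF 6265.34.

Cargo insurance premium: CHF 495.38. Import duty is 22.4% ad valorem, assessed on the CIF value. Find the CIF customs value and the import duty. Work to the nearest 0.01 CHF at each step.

CIF value: CHF 187783.53; import duty: CHF 42063.51

CIF = FOB price + freight + insurance
CIF = 181022.81 + 6265.34 + 495.38 = 187783.53
Import duty = 187783.53 × 22.4% = 42063.51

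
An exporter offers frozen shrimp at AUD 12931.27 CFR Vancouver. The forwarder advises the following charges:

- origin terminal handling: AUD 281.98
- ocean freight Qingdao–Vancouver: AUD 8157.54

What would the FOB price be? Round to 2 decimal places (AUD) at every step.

Not relevant to the conversion: origin terminal — on the seller under both CFR and FOB; already in the CFR price and stays in the FOB price.
From CFR to FOB, the seller no longer bears: freight.
FOB price = 12931.27 − 8157.54 = 4773.73

FOB price: AUD 4773.73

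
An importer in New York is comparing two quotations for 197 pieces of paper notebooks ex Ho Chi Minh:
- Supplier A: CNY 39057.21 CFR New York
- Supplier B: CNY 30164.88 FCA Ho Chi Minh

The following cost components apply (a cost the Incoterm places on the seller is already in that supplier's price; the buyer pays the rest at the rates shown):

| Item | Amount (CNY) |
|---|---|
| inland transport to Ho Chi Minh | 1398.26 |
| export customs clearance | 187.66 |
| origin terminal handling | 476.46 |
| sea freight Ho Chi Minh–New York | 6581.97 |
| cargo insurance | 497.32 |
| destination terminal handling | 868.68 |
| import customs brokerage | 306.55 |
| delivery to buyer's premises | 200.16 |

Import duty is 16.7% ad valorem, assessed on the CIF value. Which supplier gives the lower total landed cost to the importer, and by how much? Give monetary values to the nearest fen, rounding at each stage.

Supplier B is cheaper by CNY 2140.16

Supplier A (CFR):
CIF value = CFR price + insurance = 39057.21 + 497.32 = 39554.53
Import duty = 39554.53 × 16.7% = 6605.61
Buyer bears (A): 497.32 + 868.68 + 306.55 + 200.16 = 1872.71
Landed cost (A) = invoice 39057.21 + 1872.71 + duty 6605.61 = 47535.53
Supplier B (FCA):
CIF value = FCA price + origin terminal + freight + insurance = 30164.88 + 476.46 + 6581.97 + 497.32 = 37720.63
Import duty = 37720.63 × 16.7% = 6299.35
Buyer bears (B): 476.46 + 6581.97 + 497.32 + 868.68 + 306.55 + 200.16 = 8931.14
Landed cost (B) = invoice 30164.88 + 8931.14 + duty 6299.35 = 45395.37
Difference = |47535.53 − 45395.37| = 2140.16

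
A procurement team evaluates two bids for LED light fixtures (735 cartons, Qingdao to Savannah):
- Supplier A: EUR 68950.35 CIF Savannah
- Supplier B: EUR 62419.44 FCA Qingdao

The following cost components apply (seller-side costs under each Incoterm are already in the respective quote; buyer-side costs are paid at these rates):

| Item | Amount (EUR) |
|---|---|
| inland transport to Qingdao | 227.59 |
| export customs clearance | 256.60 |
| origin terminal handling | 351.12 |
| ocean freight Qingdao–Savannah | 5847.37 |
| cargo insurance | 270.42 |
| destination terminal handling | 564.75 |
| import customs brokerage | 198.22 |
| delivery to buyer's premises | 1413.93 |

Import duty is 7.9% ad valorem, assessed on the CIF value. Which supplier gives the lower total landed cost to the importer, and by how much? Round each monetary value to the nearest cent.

Supplier A (CIF):
The CIF price already equals the CIF value: 68950.35
Import duty = 68950.35 × 7.9% = 5447.08
Buyer bears (A): 564.75 + 198.22 + 1413.93 = 2176.90
Landed cost (A) = invoice 68950.35 + 2176.90 + duty 5447.08 = 76574.33
Supplier B (FCA):
CIF value = FCA price + origin terminal + freight + insurance = 62419.44 + 351.12 + 5847.37 + 270.42 = 68888.35
Import duty = 68888.35 × 7.9% = 5442.18
Buyer bears (B): 351.12 + 5847.37 + 270.42 + 564.75 + 198.22 + 1413.93 = 8645.81
Landed cost (B) = invoice 62419.44 + 8645.81 + duty 5442.18 = 76507.43
Difference = |76574.33 − 76507.43| = 66.90

Supplier B is cheaper by EUR 66.90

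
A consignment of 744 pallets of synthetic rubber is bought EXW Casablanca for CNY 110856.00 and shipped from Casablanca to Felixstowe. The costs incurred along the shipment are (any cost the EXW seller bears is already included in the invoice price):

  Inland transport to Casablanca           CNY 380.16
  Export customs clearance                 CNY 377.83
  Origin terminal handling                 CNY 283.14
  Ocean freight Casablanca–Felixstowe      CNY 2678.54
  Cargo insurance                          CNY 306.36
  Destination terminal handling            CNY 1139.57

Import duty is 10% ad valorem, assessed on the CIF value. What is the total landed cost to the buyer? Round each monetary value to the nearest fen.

EXW: the seller makes goods available at their premises; the buyer bears all onward costs.
CIF value = EXW price + inland to port + export clearance + origin terminal + freight + insurance = 110856.00 + 380.16 + 377.83 + 283.14 + 2678.54 + 306.36 = 114882.03
Import duty = 114882.03 × 10% = 11488.20
Buyer bears: inland to port 380.16 + export clearance 377.83 + origin terminal 283.14 + freight 2678.54 + insurance 306.36 + destination terminal 1139.57 + duty 11488.20 = 16653.80
Landed cost = invoice 110856.00 + 16653.80 = 127509.80

Total landed cost: CNY 127509.80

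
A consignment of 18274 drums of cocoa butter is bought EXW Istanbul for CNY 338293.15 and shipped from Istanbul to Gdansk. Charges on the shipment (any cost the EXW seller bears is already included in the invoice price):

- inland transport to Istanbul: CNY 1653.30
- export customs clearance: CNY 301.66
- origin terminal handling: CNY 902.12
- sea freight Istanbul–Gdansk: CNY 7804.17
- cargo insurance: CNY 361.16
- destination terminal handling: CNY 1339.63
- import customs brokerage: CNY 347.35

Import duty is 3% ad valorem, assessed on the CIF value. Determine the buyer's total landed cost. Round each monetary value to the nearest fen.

Total landed cost: CNY 361482.01

EXW: the seller makes goods available at their premises; the buyer bears all onward costs.
CIF value = EXW price + inland to port + export clearance + origin terminal + freight + insurance = 338293.15 + 1653.30 + 301.66 + 902.12 + 7804.17 + 361.16 = 349315.56
Import duty = 349315.56 × 3% = 10479.47
Buyer bears: inland to port 1653.30 + export clearance 301.66 + origin terminal 902.12 + freight 7804.17 + insurance 361.16 + destination terminal 1339.63 + brokerage 347.35 + duty 10479.47 = 23188.86
Landed cost = invoice 338293.15 + 23188.86 = 361482.01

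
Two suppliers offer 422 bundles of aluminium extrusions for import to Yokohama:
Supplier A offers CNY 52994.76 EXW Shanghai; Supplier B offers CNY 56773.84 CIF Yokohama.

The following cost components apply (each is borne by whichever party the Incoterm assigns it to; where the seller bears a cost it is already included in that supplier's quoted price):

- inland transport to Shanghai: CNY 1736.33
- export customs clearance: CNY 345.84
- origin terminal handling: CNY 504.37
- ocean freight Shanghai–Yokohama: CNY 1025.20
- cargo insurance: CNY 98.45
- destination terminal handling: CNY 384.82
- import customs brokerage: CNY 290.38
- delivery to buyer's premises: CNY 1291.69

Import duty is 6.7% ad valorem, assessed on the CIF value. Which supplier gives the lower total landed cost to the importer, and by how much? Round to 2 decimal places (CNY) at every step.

Supplier A (EXW):
CIF value = EXW price + inland to port + export clearance + origin terminal + freight + insurance = 52994.76 + 1736.33 + 345.84 + 504.37 + 1025.20 + 98.45 = 56704.95
Import duty = 56704.95 × 6.7% = 3799.23
Buyer bears (A): 1736.33 + 345.84 + 504.37 + 1025.20 + 98.45 + 384.82 + 290.38 + 1291.69 = 5677.08
Landed cost (A) = invoice 52994.76 + 5677.08 + duty 3799.23 = 62471.07
Supplier B (CIF):
The CIF price already equals the CIF value: 56773.84
Import duty = 56773.84 × 6.7% = 3803.85
Buyer bears (B): 384.82 + 290.38 + 1291.69 = 1966.89
Landed cost (B) = invoice 56773.84 + 1966.89 + duty 3803.85 = 62544.58
Difference = |62471.07 − 62544.58| = 73.51

Supplier A is cheaper by CNY 73.51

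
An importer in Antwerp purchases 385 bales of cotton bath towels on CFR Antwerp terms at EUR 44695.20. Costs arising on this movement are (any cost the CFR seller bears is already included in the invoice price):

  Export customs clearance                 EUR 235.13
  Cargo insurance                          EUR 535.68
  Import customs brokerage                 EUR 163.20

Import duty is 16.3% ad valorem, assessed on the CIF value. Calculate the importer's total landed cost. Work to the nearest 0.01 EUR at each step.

Total landed cost: EUR 52766.71

CFR: the seller pays costs through ocean freight to the destination port, but not insurance.
Already in the invoice (seller's account under CFR): export clearance — exclude.
CIF value = CFR price + insurance = 44695.20 + 535.68 = 45230.88
Import duty = 45230.88 × 16.3% = 7372.63
Buyer bears: insurance 535.68 + brokerage 163.20 + duty 7372.63 = 8071.51
Landed cost = invoice 44695.20 + 8071.51 = 52766.71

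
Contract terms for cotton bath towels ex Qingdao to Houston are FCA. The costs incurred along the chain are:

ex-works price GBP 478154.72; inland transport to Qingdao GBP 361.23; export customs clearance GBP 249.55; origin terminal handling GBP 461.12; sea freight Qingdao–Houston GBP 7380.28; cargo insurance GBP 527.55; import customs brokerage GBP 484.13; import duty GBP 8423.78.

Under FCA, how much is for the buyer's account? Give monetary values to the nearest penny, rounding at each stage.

FCA: the seller delivers export-cleared goods to the carrier; the buyer bears costs from that point.
Seller's account: goods 478154.72 + inland to port 361.23 + export clearance 249.55 = 478765.50
Buyer's account: origin terminal 461.12 + freight 7380.28 + insurance 527.55 + brokerage 484.13 + duty 8423.78 = 17276.86

Buyer's account: GBP 17276.86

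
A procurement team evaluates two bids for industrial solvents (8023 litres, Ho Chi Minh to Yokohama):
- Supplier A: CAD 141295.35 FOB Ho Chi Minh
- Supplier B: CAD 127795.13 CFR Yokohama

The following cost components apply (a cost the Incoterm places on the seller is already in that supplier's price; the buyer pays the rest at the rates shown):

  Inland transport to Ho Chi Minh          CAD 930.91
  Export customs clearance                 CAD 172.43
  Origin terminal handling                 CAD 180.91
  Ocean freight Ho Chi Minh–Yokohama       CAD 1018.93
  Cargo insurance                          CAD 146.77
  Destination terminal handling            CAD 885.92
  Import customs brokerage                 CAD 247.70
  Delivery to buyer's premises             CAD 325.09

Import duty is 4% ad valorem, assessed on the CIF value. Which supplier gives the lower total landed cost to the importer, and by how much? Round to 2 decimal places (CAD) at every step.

Supplier A (FOB):
CIF value = FOB price + freight + insurance = 141295.35 + 1018.93 + 146.77 = 142461.05
Import duty = 142461.05 × 4% = 5698.44
Buyer bears (A): 1018.93 + 146.77 + 885.92 + 247.70 + 325.09 = 2624.41
Landed cost (A) = invoice 141295.35 + 2624.41 + duty 5698.44 = 149618.20
Supplier B (CFR):
CIF value = CFR price + insurance = 127795.13 + 146.77 = 127941.90
Import duty = 127941.90 × 4% = 5117.68
Buyer bears (B): 146.77 + 885.92 + 247.70 + 325.09 = 1605.48
Landed cost (B) = invoice 127795.13 + 1605.48 + duty 5117.68 = 134518.29
Difference = |149618.20 − 134518.29| = 15099.91

Supplier B is cheaper by CAD 15099.91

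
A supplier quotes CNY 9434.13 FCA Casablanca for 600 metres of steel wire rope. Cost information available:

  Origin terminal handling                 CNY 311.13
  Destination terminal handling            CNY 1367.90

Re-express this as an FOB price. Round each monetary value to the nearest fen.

FOB price: CNY 9745.26

Not relevant to the conversion: destination terminal — on the buyer under both terms; not part of either seller's price.
From FCA to FOB, the seller additionally bears: origin terminal.
FOB price = 9434.13 + 311.13 = 9745.26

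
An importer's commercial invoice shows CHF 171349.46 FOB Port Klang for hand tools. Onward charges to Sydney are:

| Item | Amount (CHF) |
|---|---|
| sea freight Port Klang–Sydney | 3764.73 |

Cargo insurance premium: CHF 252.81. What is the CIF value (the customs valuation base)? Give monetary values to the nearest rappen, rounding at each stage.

CIF value: CHF 175367.00

CIF = FOB price + freight + insurance
CIF = 171349.46 + 3764.73 + 252.81 = 175367.00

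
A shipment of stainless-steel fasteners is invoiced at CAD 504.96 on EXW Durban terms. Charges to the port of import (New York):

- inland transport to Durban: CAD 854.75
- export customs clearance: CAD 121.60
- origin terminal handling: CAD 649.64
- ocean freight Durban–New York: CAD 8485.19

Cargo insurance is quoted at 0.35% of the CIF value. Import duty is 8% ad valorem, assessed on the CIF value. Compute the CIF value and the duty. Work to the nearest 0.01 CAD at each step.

CIF value: CAD 10653.43; import duty: CAD 852.27

Let C be the CIF value. C = EXW price + pre-shipment costs + freight + 0.35% × C
C − 0.35% × C = 504.96 + 854.75 + 121.60 + 649.64 + 8485.19
0.9965 × C = 10616.14
C = 10616.14 / 0.9965 = 10653.43
Insurance premium = 0.35% × 10653.43 = 37.29
Import duty = 10653.43 × 8% = 852.27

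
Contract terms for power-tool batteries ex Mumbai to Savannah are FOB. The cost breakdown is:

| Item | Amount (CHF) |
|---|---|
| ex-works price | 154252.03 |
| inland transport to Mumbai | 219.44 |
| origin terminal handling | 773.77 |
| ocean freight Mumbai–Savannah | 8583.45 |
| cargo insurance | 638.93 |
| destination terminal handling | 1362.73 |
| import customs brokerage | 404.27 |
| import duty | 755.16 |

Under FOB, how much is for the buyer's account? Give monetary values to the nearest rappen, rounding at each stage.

Buyer's account: CHF 11744.54

FOB: the seller bears costs until goods are on board at the origin port; the buyer bears freight, insurance and all costs thereafter.
Seller's account: goods 154252.03 + inland to port 219.44 + origin terminal 773.77 = 155245.24
Buyer's account: freight 8583.45 + insurance 638.93 + destination terminal 1362.73 + brokerage 404.27 + duty 755.16 = 11744.54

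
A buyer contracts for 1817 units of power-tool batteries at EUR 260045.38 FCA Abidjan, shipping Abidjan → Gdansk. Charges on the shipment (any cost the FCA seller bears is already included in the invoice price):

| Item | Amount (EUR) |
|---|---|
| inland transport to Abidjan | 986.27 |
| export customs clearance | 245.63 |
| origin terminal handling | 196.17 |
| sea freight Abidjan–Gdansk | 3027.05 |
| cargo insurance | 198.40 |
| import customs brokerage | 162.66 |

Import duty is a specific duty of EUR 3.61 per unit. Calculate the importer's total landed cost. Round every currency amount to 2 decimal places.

FCA: the seller delivers export-cleared goods to the carrier; the buyer bears costs from that point.
Already in the invoice (seller's account under FCA): inland to port, export clearance — exclude.
CIF value = FCA price + origin terminal + freight + insurance = 260045.38 + 196.17 + 3027.05 + 198.40 = 263467.00
Import duty = 1817 × 3.61 = 6559.37
Buyer bears: origin terminal 196.17 + freight 3027.05 + insurance 198.40 + brokerage 162.66 + duty 6559.37 = 10143.65
Landed cost = invoice 260045.38 + 10143.65 = 270189.03

Total landed cost: EUR 270189.03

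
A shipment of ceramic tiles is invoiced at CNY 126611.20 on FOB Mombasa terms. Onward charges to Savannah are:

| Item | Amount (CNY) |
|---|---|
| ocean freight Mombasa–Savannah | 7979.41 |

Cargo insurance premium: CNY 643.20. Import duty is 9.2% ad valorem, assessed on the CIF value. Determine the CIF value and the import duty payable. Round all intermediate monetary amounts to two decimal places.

CIF = FOB price + freight + insurance
CIF = 126611.20 + 7979.41 + 643.20 = 135233.81
Import duty = 135233.81 × 9.2% = 12441.51

CIF value: CNY 135233.81; import duty: CNY 12441.51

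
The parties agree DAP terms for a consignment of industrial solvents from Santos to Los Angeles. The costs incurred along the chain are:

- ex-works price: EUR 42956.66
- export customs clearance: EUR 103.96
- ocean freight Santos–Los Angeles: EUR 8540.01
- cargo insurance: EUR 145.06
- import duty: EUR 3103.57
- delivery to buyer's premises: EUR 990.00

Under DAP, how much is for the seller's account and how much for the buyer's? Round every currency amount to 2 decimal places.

DAP: the seller bears all costs to the named destination except import duty and clearance.
Seller's account: goods 42956.66 + export clearance 103.96 + freight 8540.01 + insurance 145.06 + delivery 990.00 = 52735.69
Buyer's account: duty 3103.57 = 3103.57

Seller: EUR 52735.69; buyer: EUR 3103.57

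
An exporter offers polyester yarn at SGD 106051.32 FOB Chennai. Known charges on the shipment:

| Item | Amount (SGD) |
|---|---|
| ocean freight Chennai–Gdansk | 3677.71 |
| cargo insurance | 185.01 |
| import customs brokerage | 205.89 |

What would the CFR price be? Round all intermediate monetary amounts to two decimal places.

CFR price: SGD 109729.03

Not relevant to the conversion: insurance, brokerage — on the buyer under both terms; not part of either seller's price.
From FOB to CFR, the seller additionally bears: freight.
CFR price = 106051.32 + 3677.71 = 109729.03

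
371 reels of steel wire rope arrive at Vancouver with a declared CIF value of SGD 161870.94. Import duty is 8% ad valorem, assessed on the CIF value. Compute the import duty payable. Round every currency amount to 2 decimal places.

Import duty: SGD 12949.68

Import duty = 161870.94 × 8% = 12949.68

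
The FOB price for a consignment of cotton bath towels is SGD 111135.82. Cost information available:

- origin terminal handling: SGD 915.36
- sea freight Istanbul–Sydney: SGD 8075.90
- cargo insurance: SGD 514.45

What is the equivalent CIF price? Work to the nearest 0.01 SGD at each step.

CIF price: SGD 119726.17

Not relevant to the conversion: origin terminal — on the seller under both FOB and CIF; already in the FOB price and stays in the CIF price.
From FOB to CIF, the seller additionally bears: freight, insurance.
CIF price = 111135.82 + 8075.90 + 514.45 = 119726.17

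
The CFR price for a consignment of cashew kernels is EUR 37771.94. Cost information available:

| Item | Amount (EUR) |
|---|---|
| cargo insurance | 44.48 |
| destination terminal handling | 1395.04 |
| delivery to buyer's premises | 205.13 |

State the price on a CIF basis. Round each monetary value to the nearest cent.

CIF price: EUR 37816.42

Not relevant to the conversion: delivery, destination terminal — on the buyer under both terms; not part of either seller's price.
From CFR to CIF, the seller additionally bears: insurance.
CIF price = 37771.94 + 44.48 = 37816.42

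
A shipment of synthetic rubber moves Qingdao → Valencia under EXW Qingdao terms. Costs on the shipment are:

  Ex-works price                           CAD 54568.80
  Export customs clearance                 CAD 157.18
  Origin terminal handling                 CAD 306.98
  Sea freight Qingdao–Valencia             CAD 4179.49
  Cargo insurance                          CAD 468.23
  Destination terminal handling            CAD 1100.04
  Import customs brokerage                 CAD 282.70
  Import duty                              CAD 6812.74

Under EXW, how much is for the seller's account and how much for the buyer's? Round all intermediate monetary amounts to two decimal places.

Seller: CAD 54568.80; buyer: CAD 13307.36

EXW: the seller makes goods available at their premises; the buyer bears all onward costs.
Seller's account: goods 54568.80 = 54568.80
Buyer's account: export clearance 157.18 + origin terminal 306.98 + freight 4179.49 + insurance 468.23 + destination terminal 1100.04 + brokerage 282.70 + duty 6812.74 = 13307.36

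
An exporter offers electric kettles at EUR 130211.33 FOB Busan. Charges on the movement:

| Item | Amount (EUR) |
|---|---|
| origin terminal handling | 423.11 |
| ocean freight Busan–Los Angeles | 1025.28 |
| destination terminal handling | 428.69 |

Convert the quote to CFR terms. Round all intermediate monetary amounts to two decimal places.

Not relevant to the conversion: origin terminal — on the seller under both FOB and CFR; already in the FOB price and stays in the CFR price. destination terminal — on the buyer under both terms; not part of either seller's price.
From FOB to CFR, the seller additionally bears: freight.
CFR price = 130211.33 + 1025.28 = 131236.61

CFR price: EUR 131236.61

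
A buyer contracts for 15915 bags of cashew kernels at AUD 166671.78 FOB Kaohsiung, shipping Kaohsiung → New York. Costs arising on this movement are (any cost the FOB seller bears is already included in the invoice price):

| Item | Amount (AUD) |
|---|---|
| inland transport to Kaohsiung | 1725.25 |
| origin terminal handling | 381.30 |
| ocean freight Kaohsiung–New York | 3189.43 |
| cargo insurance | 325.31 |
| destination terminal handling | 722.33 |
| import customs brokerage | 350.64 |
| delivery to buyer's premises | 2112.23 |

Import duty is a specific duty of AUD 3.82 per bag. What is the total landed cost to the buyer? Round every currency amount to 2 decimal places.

FOB: the seller bears costs until goods are on board at the origin port; the buyer bears freight, insurance and all costs thereafter.
Already in the invoice (seller's account under FOB): inland to port, origin terminal — exclude.
CIF value = FOB price + freight + insurance = 166671.78 + 3189.43 + 325.31 = 170186.52
Import duty = 15915 × 3.82 = 60795.30
Buyer bears: freight 3189.43 + insurance 325.31 + destination terminal 722.33 + brokerage 350.64 + delivery 2112.23 + duty 60795.30 = 67495.24
Landed cost = invoice 166671.78 + 67495.24 = 234167.02

Total landed cost: AUD 234167.02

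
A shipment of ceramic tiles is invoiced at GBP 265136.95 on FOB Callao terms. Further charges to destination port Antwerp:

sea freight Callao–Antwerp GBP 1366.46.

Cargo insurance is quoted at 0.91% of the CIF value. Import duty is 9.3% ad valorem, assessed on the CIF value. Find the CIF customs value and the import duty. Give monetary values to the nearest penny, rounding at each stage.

CIF value: GBP 268950.86; import duty: GBP 25012.43

Let C be the CIF value. C = FOB price + freight + 0.91% × C
C − 0.91% × C = 265136.95 + 1366.46
0.9909 × C = 266503.41
C = 266503.41 / 0.9909 = 268950.86
Insurance premium = 0.91% × 268950.86 = 2447.45
Import duty = 268950.86 × 9.3% = 25012.43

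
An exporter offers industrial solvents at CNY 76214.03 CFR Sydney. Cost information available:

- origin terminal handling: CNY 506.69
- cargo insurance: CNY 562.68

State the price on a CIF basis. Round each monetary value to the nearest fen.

CIF price: CNY 76776.71

Not relevant to the conversion: origin terminal — on the seller under both CFR and CIF; already in the CFR price and stays in the CIF price.
From CFR to CIF, the seller additionally bears: insurance.
CIF price = 76214.03 + 562.68 = 76776.71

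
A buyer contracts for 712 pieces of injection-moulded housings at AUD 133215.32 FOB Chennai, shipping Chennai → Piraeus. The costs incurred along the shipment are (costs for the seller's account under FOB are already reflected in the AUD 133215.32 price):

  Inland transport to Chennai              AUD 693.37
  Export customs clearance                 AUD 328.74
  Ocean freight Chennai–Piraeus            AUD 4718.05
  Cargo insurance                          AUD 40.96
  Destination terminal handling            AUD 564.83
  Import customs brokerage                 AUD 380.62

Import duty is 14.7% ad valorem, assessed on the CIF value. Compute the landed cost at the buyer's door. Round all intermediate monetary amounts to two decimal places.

FOB: the seller bears costs until goods are on board at the origin port; the buyer bears freight, insurance and all costs thereafter.
Already in the invoice (seller's account under FOB): inland to port, export clearance — exclude.
CIF value = FOB price + freight + insurance = 133215.32 + 4718.05 + 40.96 = 137974.33
Import duty = 137974.33 × 14.7% = 20282.23
Buyer bears: freight 4718.05 + insurance 40.96 + destination terminal 564.83 + brokerage 380.62 + duty 20282.23 = 25986.69
Landed cost = invoice 133215.32 + 25986.69 = 159202.01

Total landed cost: AUD 159202.01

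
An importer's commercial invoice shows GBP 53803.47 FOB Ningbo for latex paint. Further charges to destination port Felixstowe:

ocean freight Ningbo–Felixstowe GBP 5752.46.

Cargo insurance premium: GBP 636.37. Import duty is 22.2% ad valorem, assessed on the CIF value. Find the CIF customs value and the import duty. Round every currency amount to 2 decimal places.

CIF value: GBP 60192.30; import duty: GBP 13362.69

CIF = FOB price + freight + insurance
CIF = 53803.47 + 5752.46 + 636.37 = 60192.30
Import duty = 60192.30 × 22.2% = 13362.69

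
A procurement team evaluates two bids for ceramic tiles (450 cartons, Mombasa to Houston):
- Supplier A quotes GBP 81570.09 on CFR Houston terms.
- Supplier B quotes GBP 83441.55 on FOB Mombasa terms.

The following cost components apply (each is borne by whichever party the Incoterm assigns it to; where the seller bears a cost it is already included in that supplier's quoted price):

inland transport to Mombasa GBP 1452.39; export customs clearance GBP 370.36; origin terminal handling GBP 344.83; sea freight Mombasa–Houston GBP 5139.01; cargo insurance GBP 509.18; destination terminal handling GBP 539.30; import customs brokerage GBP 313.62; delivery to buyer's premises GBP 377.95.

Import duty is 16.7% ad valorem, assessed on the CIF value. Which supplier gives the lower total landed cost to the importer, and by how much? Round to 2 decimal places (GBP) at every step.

Supplier A (CFR):
CIF value = CFR price + insurance = 81570.09 + 509.18 = 82079.27
Import duty = 82079.27 × 16.7% = 13707.24
Buyer bears (A): 509.18 + 539.30 + 313.62 + 377.95 = 1740.05
Landed cost (A) = invoice 81570.09 + 1740.05 + duty 13707.24 = 97017.38
Supplier B (FOB):
CIF value = FOB price + freight + insurance = 83441.55 + 5139.01 + 509.18 = 89089.74
Import duty = 89089.74 × 16.7% = 14877.99
Buyer bears (B): 5139.01 + 509.18 + 539.30 + 313.62 + 377.95 = 6879.06
Landed cost (B) = invoice 83441.55 + 6879.06 + duty 14877.99 = 105198.60
Difference = |97017.38 − 105198.60| = 8181.22

Supplier A is cheaper by GBP 8181.22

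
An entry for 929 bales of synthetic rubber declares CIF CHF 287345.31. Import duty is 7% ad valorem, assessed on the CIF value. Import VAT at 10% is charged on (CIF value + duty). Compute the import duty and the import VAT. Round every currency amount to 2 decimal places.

Import duty = 287345.31 × 7% = 20114.17
VAT base = CIF + duty = 287345.31 + 20114.17 = 307459.48
Import VAT = 307459.48 × 10% = 30745.95

Import duty: CHF 20114.17; import VAT: CHF 30745.95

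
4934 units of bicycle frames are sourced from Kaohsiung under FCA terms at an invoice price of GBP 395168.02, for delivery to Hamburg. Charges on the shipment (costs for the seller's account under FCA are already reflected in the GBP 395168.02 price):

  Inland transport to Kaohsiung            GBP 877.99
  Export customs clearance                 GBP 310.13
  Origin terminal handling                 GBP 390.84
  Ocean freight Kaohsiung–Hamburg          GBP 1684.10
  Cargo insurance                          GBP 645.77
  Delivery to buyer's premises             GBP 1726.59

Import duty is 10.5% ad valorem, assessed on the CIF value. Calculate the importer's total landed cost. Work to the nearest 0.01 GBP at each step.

FCA: the seller delivers export-cleared goods to the carrier; the buyer bears costs from that point.
Already in the invoice (seller's account under FCA): inland to port, export clearance — exclude.
CIF value = FCA price + origin terminal + freight + insurance = 395168.02 + 390.84 + 1684.10 + 645.77 = 397888.73
Import duty = 397888.73 × 10.5% = 41778.32
Buyer bears: origin terminal 390.84 + freight 1684.10 + insurance 645.77 + delivery 1726.59 + duty 41778.32 = 46225.62
Landed cost = invoice 395168.02 + 46225.62 = 441393.64

Total landed cost: GBP 441393.64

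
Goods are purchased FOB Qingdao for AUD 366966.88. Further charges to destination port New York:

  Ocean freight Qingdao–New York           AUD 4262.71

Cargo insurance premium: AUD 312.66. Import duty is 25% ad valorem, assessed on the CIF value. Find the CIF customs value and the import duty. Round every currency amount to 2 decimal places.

CIF = FOB price + freight + insurance
CIF = 366966.88 + 4262.71 + 312.66 = 371542.25
Import duty = 371542.25 × 25% = 92885.56

CIF value: AUD 371542.25; import duty: AUD 92885.56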